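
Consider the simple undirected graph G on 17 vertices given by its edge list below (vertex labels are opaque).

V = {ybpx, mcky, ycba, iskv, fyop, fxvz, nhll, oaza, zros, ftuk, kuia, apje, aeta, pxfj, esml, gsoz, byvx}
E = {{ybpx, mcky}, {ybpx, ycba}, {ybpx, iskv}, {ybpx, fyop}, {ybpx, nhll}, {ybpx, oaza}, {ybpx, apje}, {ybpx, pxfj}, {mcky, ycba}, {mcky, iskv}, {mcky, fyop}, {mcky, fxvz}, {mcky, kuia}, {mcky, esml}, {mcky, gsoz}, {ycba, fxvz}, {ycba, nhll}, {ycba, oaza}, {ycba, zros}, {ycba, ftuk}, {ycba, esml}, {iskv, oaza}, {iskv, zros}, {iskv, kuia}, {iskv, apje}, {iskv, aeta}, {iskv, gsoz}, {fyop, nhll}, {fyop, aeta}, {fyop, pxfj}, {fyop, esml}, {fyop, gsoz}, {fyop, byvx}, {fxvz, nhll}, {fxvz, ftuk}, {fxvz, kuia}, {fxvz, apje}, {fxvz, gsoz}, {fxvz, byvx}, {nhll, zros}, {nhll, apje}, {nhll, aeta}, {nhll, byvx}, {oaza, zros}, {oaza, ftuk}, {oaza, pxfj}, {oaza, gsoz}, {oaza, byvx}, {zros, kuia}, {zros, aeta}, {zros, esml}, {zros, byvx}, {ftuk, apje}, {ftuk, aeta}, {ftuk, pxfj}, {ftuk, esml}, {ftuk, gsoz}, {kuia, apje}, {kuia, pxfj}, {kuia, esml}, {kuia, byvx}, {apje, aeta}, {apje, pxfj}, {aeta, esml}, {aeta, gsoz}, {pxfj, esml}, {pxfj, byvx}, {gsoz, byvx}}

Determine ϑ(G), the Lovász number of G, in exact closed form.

deg(oaza) = 8; N(oaza) = {ybpx, ycba, iskv, zros, ftuk, pxfj, gsoz, byvx}.
Vertex fyop has 8 neighbors: ybpx, mcky, nhll, aeta, pxfj, esml, gsoz, byvx.
Vertex gsoz has 8 neighbors: mcky, iskv, fyop, fxvz, oaza, ftuk, aeta, byvx.
Vertex apje has 8 neighbors: ybpx, iskv, fxvz, nhll, ftuk, kuia, aeta, pxfj.
Regular of degree 8 on 17 vertices: Paley(17): SR with (k,λ,μ)=(8,3,4).
A has 3 distinct eigenvalues ≈ [8.0, 1.56155, -2.56155].
With N=17: ϑ(G) = 17·(-(-sqrt(17)/2 - 1/2))/(8−(-sqrt(17)/2 - 1/2)) = sqrt(17).
ϑ(G) ≈ 4.123105626.

sqrt(17)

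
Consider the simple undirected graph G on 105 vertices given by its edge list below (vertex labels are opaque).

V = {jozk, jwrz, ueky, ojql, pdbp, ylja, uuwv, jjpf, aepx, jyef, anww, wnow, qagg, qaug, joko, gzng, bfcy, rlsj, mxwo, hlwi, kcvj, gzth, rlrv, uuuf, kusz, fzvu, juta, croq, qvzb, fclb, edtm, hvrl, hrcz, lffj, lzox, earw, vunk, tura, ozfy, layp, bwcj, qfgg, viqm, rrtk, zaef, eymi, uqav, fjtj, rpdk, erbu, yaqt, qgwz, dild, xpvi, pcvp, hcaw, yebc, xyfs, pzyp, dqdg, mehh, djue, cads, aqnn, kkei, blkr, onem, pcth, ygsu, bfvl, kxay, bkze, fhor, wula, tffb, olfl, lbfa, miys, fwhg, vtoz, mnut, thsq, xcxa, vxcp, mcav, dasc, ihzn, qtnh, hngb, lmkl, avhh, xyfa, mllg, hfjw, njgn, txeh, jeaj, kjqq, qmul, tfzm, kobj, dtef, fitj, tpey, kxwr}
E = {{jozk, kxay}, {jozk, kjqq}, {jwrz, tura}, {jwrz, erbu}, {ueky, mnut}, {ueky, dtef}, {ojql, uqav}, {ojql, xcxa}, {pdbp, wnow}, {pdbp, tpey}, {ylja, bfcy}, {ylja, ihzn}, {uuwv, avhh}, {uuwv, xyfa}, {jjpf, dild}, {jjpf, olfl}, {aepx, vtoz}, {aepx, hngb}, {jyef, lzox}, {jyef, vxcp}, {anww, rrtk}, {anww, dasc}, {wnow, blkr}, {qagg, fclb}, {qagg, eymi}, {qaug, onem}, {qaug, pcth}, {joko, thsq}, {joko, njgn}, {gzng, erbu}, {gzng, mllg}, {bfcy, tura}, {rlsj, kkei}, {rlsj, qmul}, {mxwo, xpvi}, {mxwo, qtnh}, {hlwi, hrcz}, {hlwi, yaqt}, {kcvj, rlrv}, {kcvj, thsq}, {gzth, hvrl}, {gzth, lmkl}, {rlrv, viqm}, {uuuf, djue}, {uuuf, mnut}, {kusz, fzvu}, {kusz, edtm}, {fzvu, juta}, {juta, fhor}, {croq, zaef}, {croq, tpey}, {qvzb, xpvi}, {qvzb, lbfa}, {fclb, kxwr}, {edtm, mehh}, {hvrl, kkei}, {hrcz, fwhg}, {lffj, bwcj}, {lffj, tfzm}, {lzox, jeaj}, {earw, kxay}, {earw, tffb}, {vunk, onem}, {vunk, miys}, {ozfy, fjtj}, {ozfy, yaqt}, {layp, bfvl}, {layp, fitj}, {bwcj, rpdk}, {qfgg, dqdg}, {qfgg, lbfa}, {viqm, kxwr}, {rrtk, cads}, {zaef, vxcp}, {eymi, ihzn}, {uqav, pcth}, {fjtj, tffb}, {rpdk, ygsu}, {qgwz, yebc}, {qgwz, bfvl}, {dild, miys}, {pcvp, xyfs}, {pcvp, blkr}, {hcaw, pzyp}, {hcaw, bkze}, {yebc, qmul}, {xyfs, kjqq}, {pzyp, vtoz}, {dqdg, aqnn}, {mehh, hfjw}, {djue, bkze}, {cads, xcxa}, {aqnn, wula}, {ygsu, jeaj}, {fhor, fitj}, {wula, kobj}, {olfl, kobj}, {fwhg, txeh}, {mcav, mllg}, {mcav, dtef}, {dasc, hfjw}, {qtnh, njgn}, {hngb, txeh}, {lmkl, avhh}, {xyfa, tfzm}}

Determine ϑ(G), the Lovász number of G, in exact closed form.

N(pzyp) = {hcaw, vtoz}, |N(pzyp)| = 2.
Vertex thsq has 2 neighbors: joko, kcvj.
N(kxwr) = {fclb, viqm}, |N(kxwr)| = 2.
deg(tfzm) = 2; N(tfzm) = {lffj, xyfa}.
G on 105 vertices is 2-regular; a single 105-cycle (edge-transitive).
spec(A) ≈ [2.0, 1.996, 1.986, 1.968, 1.943, 1.911, 1.872, 1.827, 1.775, 1.717, 1.652, 1.582, 1.506, 1.425, 1.338, 1.247, 1.151, 1.051, 0.948, 0.841, 0.731, 0.618, 0.503, 0.387, 0.268, 0.149, 0.03, -0.09, -0.209, -0.328, -0.445, -0.561, -0.675, -0.786, -0.895, -1.0, -1.102, -1.2, -1.293, -1.382, -1.466, -1.545, -1.618, -1.685, -1.747, -1.802, -1.851, -1.893, -1.928, -1.956, -1.978, -1.992, -1.999] (distinct, 3 d.p.).
ϑ = −N·λ_min/(λ_max−λ_min) = −105·(-2*cos(pi/105))/(2−(-2*cos(pi/105))) = 105*cos(pi/105)/(cos(pi/105) + 1).
ϑ(G) ≈ 52.488249.
α=52, χ(Ḡ)=53; ϑ=105*cos(pi/105)/(cos(pi/105) + 1) lies between (both strict).

105*cos(pi/105)/(cos(pi/105) + 1)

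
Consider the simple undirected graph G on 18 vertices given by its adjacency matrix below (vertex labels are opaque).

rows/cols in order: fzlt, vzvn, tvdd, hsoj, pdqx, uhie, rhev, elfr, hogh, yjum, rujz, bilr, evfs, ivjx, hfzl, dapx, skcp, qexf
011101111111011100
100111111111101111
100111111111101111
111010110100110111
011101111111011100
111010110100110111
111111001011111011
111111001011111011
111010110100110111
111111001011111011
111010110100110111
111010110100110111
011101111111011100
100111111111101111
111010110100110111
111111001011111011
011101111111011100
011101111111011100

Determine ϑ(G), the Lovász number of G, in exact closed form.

deg(evfs) = 13; N(evfs) = {vzvn, tvdd, hsoj, uhie, rhev, elfr, hogh, yjum, rujz, bilr, ivjx, hfzl, dapx}.
N(bilr) = {fzlt, vzvn, tvdd, pdqx, rhev, elfr, yjum, evfs, ivjx, dapx, skcp, qexf}, |N(bilr)| = 12.
Vertex rujz has 12 neighbors: fzlt, vzvn, tvdd, pdqx, rhev, elfr, yjum, evfs, ivjx, dapx, skcp, qexf.
Vertex hogh has 12 neighbors: fzlt, vzvn, tvdd, pdqx, rhev, elfr, yjum, evfs, ivjx, dapx, skcp, qexf.
K_{6,5,4,3} (perfect); ϑ(G) = α(G) = max{6,5,4,3} = 6.
ϑ(G) ≈ 6.0000.
Check 6 ≤ 6 ≤ 6: collapsed.

6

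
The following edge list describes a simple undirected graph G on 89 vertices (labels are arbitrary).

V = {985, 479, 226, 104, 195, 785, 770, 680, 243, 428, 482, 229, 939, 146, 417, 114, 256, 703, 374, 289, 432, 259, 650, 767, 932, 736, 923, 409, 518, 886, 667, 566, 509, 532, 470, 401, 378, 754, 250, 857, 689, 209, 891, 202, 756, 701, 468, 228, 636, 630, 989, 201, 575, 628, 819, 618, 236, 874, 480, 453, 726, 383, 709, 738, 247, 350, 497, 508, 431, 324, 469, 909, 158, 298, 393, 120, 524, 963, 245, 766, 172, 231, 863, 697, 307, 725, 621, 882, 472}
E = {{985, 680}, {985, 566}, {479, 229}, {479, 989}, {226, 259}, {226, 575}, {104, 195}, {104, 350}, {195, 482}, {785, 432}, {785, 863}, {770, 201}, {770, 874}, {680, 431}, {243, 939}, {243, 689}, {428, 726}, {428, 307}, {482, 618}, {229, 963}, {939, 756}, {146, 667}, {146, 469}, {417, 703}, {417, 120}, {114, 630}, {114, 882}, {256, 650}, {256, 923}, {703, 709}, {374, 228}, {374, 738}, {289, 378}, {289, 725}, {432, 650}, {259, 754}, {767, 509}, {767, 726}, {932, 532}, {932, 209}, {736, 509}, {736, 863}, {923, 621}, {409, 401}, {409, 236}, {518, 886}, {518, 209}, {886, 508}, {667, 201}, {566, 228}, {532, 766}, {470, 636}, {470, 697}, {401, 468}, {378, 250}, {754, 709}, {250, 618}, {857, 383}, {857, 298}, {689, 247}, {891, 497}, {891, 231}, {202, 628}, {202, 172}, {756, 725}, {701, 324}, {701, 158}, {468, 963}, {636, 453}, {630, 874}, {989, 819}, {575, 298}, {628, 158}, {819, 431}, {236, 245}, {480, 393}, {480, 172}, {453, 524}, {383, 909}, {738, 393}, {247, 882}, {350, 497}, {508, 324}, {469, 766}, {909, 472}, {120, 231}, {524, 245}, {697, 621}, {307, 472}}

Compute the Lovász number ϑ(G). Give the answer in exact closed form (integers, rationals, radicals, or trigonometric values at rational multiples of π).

89*cos(pi/89)/(cos(pi/89) + 1)

deg(701) = 2; N(701) = {324, 158}.
Vertex 324 has 2 neighbors: 701, 508.
N(104) = {195, 350}, |N(104)| = 2.
deg(756) = 2; N(756) = {939, 725}.
2-regular, N=89; this is C_{89}, the 89-cycle.
The 45 distinct eigenvalues: [2.0, 1.99502, 1.9801, 1.95531, 1.92078, 1.87669, 1.82324, 1.76071, 1.68941, 1.60969, 1.52196, 1.42664, 1.32421, 1.21519, 1.10011, 0.97955, 0.85411, 0.72442, 0.59112, 0.45487, 0.31635, 0.17626, 0.0353, -0.10585, -0.24646, -0.38585, -0.52332, -0.65818, -0.78976, -0.9174, -1.04048, -1.15837, -1.27049, -1.37628, -1.47522, -1.5668, -1.65058, -1.72614, -1.79309, -1.85112, -1.89992, -1.93926, -1.96893, -1.9888, -1.99875].
λ_max=2, λ_min=-2*cos(pi/89); ϑ = −89·λ_min/(λ_max−λ_min) = 89*cos(pi/89)/(cos(pi/89) + 1).
ϑ(G) ≈ 44.486135317.
44 ≤ 89*cos(pi/89)/(cos(pi/89) + 1) ≤ 45: both strict.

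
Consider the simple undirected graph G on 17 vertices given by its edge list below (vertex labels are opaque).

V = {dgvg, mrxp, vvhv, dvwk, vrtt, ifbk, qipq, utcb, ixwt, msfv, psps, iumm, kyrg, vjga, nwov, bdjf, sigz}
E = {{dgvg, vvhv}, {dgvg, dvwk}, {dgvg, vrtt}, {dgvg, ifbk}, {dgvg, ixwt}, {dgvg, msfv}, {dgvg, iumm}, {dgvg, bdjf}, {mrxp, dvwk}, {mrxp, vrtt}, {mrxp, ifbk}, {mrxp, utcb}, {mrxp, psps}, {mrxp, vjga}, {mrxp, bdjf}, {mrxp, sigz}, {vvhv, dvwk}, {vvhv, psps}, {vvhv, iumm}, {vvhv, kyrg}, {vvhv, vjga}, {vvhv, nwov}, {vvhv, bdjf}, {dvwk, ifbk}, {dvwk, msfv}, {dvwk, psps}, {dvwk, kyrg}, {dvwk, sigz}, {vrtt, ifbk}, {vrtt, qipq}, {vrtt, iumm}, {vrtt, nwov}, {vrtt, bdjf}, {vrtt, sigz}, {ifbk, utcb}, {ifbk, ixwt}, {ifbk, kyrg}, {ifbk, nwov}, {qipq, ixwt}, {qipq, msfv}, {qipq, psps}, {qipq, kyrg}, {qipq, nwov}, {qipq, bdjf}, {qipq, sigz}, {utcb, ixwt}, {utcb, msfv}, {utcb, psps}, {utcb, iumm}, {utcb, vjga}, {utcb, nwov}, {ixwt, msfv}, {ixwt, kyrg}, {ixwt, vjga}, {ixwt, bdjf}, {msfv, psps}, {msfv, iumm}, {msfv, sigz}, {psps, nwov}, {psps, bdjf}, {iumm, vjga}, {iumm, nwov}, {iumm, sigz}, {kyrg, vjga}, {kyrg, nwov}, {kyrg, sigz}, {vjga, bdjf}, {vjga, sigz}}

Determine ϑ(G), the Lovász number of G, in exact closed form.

sqrt(17)

Vertex vjga has 8 neighbors: mrxp, vvhv, utcb, ixwt, iumm, kyrg, bdjf, sigz.
Vertex ixwt has 8 neighbors: dgvg, ifbk, qipq, utcb, msfv, kyrg, vjga, bdjf.
deg(qipq) = 8; N(qipq) = {vrtt, ixwt, msfv, psps, kyrg, nwov, bdjf, sigz}.
N(vrtt) = {dgvg, mrxp, ifbk, qipq, iumm, nwov, bdjf, sigz}, |N(vrtt)| = 8.
17-vertex 8-regular graph: SR(17,8,3,4) — a Paley graph.
spec(A) ≈ [8.0, 1.561553, -2.561553] (distinct, 6 d.p.).
−17·(-sqrt(17)/2 - 1/2) / ((8)−(-sqrt(17)/2 - 1/2)) = sqrt(17) = ϑ(G).
= 4.123106… (decimal).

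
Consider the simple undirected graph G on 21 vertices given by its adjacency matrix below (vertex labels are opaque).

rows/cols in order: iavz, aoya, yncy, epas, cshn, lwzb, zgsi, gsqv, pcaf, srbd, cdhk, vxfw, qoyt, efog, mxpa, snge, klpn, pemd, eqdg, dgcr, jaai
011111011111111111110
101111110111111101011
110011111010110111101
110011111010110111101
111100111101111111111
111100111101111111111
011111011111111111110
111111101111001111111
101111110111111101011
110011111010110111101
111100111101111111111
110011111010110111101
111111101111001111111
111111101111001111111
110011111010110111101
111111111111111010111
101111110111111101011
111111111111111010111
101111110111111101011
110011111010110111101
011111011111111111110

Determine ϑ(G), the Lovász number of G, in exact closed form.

Vertex dgcr has 15 neighbors: iavz, aoya, cshn, lwzb, zgsi, gsqv, pcaf, cdhk, qoyt, efog, snge, klpn, pemd, eqdg, jaai.
deg(yncy) = 15; N(yncy) = {iavz, aoya, cshn, lwzb, zgsi, gsqv, pcaf, cdhk, qoyt, efog, snge, klpn, pemd, eqdg, jaai}.
N(iavz) = {aoya, yncy, epas, cshn, lwzb, gsqv, pcaf, srbd, cdhk, vxfw, qoyt, efog, mxpa, snge, klpn, pemd, eqdg, dgcr}, |N(iavz)| = 18.
Vertex mxpa has 15 neighbors: iavz, aoya, cshn, lwzb, zgsi, gsqv, pcaf, cdhk, qoyt, efog, snge, klpn, pemd, eqdg, jaai.
K_{6,4,3,3,3,2} (perfect); ϑ(G) = α(G) = max{6,4,3,3,3,2} = 6.
ϑ(G) ≈ 6.0000000.
α=6, χ(Ḡ)=6; ϑ=6 lies between (collapsed).

6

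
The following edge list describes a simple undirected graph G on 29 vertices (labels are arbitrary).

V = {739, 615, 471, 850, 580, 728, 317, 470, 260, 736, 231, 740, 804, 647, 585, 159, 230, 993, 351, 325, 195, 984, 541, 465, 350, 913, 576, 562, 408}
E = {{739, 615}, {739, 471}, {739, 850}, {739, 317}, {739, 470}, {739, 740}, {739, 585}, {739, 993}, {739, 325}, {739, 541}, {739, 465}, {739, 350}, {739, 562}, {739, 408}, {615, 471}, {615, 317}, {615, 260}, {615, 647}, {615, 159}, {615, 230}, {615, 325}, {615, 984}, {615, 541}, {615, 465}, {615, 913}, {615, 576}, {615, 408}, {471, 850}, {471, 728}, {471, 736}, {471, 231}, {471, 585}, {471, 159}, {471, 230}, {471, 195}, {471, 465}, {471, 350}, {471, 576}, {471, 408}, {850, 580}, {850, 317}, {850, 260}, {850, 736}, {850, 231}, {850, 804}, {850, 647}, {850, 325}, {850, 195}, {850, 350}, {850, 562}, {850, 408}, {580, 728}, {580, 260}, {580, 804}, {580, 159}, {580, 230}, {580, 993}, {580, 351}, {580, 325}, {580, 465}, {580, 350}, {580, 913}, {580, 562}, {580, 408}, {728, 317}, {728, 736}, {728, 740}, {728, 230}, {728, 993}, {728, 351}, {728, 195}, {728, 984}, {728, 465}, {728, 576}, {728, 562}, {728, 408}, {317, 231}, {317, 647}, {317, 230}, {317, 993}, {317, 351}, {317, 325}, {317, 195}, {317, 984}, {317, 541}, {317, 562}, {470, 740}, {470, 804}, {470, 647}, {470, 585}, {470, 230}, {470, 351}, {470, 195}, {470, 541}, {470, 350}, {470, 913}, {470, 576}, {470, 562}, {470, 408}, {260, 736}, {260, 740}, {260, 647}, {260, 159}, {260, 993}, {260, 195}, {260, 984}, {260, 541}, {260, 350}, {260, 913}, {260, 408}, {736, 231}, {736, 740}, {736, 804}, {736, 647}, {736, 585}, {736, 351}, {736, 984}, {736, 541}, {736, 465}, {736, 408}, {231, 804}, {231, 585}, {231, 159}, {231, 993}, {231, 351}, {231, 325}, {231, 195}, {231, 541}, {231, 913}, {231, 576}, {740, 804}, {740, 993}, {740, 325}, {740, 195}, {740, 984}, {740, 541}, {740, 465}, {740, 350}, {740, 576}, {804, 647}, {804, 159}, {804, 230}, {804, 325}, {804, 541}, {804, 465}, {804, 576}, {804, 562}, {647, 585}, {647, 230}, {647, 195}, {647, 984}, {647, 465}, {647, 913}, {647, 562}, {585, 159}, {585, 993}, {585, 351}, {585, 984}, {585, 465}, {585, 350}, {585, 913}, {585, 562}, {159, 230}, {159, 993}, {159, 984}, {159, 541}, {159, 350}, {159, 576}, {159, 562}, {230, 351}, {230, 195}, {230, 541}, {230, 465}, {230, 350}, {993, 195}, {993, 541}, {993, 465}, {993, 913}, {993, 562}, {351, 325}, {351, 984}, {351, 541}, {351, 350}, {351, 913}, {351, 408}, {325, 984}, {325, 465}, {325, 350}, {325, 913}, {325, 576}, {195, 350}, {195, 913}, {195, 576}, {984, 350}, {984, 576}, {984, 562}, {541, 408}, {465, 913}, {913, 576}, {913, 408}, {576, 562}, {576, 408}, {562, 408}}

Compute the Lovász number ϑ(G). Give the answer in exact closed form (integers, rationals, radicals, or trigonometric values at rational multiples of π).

N(913) = {615, 580, 470, 260, 231, 647, 585, 993, 351, 325, 195, 465, 576, 408}, |N(913)| = 14.
N(260) = {615, 850, 580, 736, 740, 647, 159, 993, 195, 984, 541, 350, 913, 408}, |N(260)| = 14.
N(159) = {615, 471, 580, 260, 231, 804, 585, 230, 993, 984, 541, 350, 576, 562}, |N(159)| = 14.
Vertex 408 has 14 neighbors: 739, 615, 471, 850, 580, 728, 470, 260, 736, 351, 541, 913, 576, 562.
G on 29 vertices is 14-regular; Paley(29): SR with (k,λ,μ)=(14,6,7).
The 3 distinct eigenvalues: [14.0, 2.19258, -3.19258].
−29·(-sqrt(29)/2 - 1/2) / ((14)−(-sqrt(29)/2 - 1/2)) = sqrt(29) = ϑ(G).
≈ 5.385164807 (to 9 d.p.).

sqrt(29)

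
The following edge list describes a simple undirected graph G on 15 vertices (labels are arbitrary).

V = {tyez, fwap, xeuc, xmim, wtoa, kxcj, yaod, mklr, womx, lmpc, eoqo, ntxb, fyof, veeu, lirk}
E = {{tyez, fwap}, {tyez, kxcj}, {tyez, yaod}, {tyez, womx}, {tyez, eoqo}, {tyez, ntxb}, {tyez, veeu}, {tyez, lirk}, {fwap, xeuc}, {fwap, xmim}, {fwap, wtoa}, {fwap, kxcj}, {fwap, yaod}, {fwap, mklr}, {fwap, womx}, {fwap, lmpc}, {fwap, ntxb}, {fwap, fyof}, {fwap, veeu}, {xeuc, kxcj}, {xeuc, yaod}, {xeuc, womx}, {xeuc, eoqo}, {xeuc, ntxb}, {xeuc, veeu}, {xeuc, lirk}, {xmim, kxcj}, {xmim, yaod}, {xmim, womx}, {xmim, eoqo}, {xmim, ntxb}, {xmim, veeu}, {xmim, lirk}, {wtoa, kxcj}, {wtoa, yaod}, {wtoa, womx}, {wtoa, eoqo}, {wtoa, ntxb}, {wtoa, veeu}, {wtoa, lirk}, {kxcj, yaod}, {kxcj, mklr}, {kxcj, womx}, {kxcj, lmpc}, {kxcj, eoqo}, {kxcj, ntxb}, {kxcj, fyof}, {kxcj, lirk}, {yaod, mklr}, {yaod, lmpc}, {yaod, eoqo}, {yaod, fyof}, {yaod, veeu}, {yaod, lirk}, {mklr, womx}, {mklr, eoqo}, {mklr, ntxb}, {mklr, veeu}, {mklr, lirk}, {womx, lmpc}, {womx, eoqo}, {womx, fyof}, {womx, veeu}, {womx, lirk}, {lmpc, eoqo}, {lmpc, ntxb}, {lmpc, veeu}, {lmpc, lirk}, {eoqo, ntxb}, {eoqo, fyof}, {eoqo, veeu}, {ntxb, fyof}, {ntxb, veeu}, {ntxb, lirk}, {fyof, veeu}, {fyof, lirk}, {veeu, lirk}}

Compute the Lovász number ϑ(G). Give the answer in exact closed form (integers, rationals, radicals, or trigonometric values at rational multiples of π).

7

deg(xeuc) = 8; N(xeuc) = {fwap, kxcj, yaod, womx, eoqo, ntxb, veeu, lirk}.
Vertex xmim has 8 neighbors: fwap, kxcj, yaod, womx, eoqo, ntxb, veeu, lirk.
N(lmpc) = {fwap, kxcj, yaod, womx, eoqo, ntxb, veeu, lirk}, |N(lmpc)| = 8.
deg(veeu) = 13; N(veeu) = {tyez, fwap, xeuc, xmim, wtoa, yaod, mklr, womx, lmpc, eoqo, ntxb, fyof, lirk}.
Complete multipartite on [7, 3, 3, 2]: sandwich collapses at ϑ=7.
≈ 7.0000000 (to 7 d.p.).
Sandwich: α(G)=7 ≤ ϑ(G)=7 ≤ χ(Ḡ)=7 (collapsed).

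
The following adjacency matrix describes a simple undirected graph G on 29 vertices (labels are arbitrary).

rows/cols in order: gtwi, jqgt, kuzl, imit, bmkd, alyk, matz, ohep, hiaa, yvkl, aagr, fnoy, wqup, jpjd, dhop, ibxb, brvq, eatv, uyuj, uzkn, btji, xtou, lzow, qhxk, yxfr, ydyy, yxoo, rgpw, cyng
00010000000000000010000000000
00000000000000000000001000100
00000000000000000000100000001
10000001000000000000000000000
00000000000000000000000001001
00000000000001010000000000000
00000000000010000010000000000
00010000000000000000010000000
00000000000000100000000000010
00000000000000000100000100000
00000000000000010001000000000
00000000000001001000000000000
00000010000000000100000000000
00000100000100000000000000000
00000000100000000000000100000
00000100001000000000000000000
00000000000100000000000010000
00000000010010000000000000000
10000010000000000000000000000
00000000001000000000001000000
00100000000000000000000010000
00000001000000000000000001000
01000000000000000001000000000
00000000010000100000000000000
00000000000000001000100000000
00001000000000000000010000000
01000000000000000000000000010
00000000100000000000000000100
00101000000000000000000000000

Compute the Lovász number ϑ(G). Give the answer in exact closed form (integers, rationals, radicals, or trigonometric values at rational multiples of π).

deg(ydyy) = 2; N(ydyy) = {bmkd, xtou}.
N(hiaa) = {dhop, rgpw}, |N(hiaa)| = 2.
N(bmkd) = {ydyy, cyng}, |N(bmkd)| = 2.
N(cyng) = {kuzl, bmkd}, |N(cyng)| = 2.
29-vertex 2-regular graph: a single 29-cycle (edge-transitive).
spec(A) ≈ [2.0, 1.953241, 1.815151, 1.592186, 1.294773, 0.936817, 0.535057, 0.108278, -0.323564, -0.740276, -1.122374, -1.451991, -1.713714, -1.895306, -1.988276] (distinct, 6 d.p.).
ϑ = −N·λ_min/(λ_max−λ_min) = −29·(-2*cos(pi/29))/(2−(-2*cos(pi/29))) = 29*cos(pi/29)/(cos(pi/29) + 1).
≈ 14.457375255 (to 9 d.p.).
14 ≤ 29*cos(pi/29)/(cos(pi/29) + 1) ≤ 15: both strict.

29*cos(pi/29)/(cos(pi/29) + 1)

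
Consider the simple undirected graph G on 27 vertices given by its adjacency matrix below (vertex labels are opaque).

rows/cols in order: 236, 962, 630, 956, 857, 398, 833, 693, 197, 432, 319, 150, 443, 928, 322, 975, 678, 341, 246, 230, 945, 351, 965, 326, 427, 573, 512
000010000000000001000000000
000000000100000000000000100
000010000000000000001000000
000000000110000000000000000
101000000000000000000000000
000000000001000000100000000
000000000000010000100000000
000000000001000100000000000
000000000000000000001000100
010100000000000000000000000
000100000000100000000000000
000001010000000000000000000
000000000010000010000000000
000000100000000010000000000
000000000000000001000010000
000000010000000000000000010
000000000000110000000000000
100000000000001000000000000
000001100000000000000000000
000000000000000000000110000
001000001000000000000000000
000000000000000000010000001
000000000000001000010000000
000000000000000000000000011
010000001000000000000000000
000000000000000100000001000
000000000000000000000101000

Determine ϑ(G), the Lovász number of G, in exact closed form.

27*cos(pi/27)/(cos(pi/27) + 1)

N(322) = {341, 965}, |N(322)| = 2.
Vertex 512 has 2 neighbors: 351, 326.
deg(833) = 2; N(833) = {928, 246}.
N(319) = {956, 443}, |N(319)| = 2.
deg(v) = 2 for all v (|V|=27); this is C_{27}, the 27-cycle.
The 14 distinct eigenvalues: [2.0, 1.94609, 1.787265, 1.532089, 1.194317, 0.79216, 0.347296, -0.11629, -0.573606, -1.0, -1.372483, -1.670976, -1.879385, -1.986477].
λ_max=2, λ_min=-2*cos(pi/27); ϑ = −27·λ_min/(λ_max−λ_min) = 27*cos(pi/27)/(cos(pi/27) + 1).
ϑ(G) ≈ 13.45420409.
α=13, χ(Ḡ)=14; ϑ=27*cos(pi/27)/(cos(pi/27) + 1) lies between (both strict).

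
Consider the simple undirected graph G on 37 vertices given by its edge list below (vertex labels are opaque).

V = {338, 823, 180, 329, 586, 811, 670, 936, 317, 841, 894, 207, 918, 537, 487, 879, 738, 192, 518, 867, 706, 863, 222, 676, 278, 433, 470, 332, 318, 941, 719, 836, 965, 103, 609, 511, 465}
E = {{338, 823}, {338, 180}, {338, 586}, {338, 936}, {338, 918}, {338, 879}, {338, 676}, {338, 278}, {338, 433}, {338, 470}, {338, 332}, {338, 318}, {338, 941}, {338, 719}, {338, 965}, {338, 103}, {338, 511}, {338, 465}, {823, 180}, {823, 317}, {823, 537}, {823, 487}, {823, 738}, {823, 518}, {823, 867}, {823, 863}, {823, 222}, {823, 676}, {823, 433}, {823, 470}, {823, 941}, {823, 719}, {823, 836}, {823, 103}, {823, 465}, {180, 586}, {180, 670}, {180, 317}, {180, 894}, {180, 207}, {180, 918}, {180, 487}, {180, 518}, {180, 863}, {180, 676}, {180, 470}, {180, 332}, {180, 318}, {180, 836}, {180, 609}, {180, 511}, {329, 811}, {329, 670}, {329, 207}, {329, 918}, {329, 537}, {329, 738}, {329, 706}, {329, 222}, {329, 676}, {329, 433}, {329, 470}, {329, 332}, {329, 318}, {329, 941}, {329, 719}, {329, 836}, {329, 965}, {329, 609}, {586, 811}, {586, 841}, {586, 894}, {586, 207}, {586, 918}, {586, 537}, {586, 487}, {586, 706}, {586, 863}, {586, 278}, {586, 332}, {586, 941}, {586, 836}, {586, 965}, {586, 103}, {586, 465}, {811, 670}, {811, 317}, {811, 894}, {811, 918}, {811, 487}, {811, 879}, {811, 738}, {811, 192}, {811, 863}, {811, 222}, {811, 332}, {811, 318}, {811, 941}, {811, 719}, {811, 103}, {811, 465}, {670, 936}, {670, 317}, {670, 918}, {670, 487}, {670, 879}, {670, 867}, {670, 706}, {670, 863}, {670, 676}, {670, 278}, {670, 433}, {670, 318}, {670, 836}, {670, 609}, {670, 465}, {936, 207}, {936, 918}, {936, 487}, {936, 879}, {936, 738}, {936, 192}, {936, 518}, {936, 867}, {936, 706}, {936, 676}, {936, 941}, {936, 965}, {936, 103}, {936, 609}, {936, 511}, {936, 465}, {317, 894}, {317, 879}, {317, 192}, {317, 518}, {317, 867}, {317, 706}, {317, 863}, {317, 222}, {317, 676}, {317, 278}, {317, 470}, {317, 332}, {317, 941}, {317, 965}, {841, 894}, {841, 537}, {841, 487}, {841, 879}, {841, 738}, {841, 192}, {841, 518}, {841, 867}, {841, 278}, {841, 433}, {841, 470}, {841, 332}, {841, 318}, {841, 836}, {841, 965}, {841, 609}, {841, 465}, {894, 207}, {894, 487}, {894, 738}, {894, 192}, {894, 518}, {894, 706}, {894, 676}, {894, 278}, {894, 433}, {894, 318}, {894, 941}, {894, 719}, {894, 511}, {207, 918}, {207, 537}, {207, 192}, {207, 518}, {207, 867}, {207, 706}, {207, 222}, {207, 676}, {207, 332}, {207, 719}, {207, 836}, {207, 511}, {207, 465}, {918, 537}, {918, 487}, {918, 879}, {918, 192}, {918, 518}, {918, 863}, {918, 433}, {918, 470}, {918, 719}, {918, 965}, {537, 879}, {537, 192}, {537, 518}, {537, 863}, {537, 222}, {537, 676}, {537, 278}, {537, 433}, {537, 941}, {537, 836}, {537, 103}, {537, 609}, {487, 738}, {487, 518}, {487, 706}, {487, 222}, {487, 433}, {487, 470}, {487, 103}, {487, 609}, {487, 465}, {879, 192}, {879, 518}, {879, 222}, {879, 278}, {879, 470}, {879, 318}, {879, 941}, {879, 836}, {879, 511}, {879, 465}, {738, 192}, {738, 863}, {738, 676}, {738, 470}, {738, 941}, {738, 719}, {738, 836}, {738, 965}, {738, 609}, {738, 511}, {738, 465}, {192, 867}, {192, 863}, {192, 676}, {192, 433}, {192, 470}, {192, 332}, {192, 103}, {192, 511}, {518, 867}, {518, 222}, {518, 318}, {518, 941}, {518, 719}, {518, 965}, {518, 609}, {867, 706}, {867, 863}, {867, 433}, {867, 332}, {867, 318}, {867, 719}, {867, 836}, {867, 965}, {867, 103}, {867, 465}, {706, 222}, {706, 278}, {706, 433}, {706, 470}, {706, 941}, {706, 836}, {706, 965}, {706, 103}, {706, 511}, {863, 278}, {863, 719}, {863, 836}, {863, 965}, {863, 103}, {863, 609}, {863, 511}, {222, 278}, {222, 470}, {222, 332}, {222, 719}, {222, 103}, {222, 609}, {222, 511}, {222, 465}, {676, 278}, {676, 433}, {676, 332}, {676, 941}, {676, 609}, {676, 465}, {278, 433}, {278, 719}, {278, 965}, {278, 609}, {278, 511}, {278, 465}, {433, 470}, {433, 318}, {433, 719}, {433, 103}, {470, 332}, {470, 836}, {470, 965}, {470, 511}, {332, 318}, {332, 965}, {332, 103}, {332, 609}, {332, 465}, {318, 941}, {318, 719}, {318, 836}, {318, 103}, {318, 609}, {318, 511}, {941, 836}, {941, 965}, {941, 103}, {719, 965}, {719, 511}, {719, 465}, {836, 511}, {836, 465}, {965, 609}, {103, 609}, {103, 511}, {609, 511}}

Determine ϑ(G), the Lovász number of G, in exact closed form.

sqrt(37)

N(706) = {329, 586, 670, 936, 317, 894, 207, 487, 867, 222, 278, 433, 470, 941, 836, 965, 103, 511}, |N(706)| = 18.
Vertex 278 has 18 neighbors: 338, 586, 670, 317, 841, 894, 537, 879, 706, 863, 222, 676, 433, 719, 965, 609, 511, 465.
N(487) = {823, 180, 586, 811, 670, 936, 841, 894, 918, 738, 518, 706, 222, 433, 470, 103, 609, 465}, |N(487)| = 18.
Vertex 465 has 18 neighbors: 338, 823, 586, 811, 670, 936, 841, 207, 487, 879, 738, 867, 222, 676, 278, 332, 719, 836.
deg(v) = 18 for all v (|V|=37); SR(37,18,8,9) — a Paley graph.
spec(A) ≈ [18.0, 2.541381, -3.541381] (distinct, 6 d.p.).
ϑ = −N·λ_min/(λ_max−λ_min) = −37·(-sqrt(37)/2 - 1/2)/(18−(-sqrt(37)/2 - 1/2)) = sqrt(37).
= 6.08276… (decimal).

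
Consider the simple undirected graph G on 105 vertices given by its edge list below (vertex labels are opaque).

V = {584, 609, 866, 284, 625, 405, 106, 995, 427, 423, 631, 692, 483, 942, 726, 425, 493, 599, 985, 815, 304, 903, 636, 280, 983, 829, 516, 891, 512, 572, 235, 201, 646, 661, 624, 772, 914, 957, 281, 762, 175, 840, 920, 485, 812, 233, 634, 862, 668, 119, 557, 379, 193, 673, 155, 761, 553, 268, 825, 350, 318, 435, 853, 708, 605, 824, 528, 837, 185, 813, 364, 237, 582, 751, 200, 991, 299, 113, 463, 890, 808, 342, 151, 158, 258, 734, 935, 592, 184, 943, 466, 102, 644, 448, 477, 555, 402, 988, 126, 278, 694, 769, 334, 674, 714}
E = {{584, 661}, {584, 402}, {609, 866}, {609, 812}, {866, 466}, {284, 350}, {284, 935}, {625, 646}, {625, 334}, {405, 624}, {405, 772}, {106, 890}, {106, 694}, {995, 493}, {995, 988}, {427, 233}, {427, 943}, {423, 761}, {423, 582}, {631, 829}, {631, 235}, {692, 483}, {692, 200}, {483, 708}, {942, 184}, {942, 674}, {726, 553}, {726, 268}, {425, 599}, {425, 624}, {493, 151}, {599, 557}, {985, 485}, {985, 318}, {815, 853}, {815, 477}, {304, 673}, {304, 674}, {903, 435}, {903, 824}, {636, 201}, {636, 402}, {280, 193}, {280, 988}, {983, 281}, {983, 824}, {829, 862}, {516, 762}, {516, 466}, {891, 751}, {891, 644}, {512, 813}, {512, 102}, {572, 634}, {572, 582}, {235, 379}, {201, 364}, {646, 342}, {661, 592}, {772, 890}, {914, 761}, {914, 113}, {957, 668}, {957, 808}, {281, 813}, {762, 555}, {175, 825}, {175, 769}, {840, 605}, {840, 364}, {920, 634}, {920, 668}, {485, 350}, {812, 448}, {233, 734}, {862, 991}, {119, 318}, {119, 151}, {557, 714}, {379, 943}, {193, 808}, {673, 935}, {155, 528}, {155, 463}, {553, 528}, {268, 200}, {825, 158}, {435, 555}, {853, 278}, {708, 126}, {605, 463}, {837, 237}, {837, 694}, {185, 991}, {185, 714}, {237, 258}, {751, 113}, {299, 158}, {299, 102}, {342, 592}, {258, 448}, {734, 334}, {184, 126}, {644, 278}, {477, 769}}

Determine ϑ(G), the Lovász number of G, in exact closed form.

deg(920) = 2; N(920) = {634, 668}.
N(466) = {866, 516}, |N(466)| = 2.
Vertex 448 has 2 neighbors: 812, 258.
deg(769) = 2; N(769) = {175, 477}.
105-vertex 2-regular graph: this is C_{105}, the 105-cycle.
Distinct eigenvalues (to 4 d.p.): [2.0, 1.9964, 1.9857, 1.9679, 1.943, 1.9111, 1.8725, 1.8271, 1.7752, 1.7169, 1.6525, 1.5821, 1.5061, 1.4248, 1.3383, 1.247, 1.1512, 1.0514, 0.9477, 0.8407, 0.7307, 0.618, 0.5032, 0.3865, 0.2685, 0.1495, 0.0299, -0.0897, -0.2091, -0.3276, -0.445, -0.5609, -0.6747, -0.7861, -0.8946, -1.0, -1.1018, -1.1996, -1.2932, -1.3821, -1.4661, -1.5448, -1.618, -1.6854, -1.7468, -1.8019, -1.8506, -1.8927, -1.9279, -1.9563, -1.9777, -1.9919, -1.9991].
With N=105: ϑ(G) = 105·(-(-1)*2*cos(pi/105))/(2−(-2*cos(pi/105))) = 105*cos(pi/105)/(cos(pi/105) + 1).
≈ 52.48824872 (to 8 d.p.).
α=52, χ(Ḡ)=53; ϑ=105*cos(pi/105)/(cos(pi/105) + 1) lies between (both strict).

105*cos(pi/105)/(cos(pi/105) + 1)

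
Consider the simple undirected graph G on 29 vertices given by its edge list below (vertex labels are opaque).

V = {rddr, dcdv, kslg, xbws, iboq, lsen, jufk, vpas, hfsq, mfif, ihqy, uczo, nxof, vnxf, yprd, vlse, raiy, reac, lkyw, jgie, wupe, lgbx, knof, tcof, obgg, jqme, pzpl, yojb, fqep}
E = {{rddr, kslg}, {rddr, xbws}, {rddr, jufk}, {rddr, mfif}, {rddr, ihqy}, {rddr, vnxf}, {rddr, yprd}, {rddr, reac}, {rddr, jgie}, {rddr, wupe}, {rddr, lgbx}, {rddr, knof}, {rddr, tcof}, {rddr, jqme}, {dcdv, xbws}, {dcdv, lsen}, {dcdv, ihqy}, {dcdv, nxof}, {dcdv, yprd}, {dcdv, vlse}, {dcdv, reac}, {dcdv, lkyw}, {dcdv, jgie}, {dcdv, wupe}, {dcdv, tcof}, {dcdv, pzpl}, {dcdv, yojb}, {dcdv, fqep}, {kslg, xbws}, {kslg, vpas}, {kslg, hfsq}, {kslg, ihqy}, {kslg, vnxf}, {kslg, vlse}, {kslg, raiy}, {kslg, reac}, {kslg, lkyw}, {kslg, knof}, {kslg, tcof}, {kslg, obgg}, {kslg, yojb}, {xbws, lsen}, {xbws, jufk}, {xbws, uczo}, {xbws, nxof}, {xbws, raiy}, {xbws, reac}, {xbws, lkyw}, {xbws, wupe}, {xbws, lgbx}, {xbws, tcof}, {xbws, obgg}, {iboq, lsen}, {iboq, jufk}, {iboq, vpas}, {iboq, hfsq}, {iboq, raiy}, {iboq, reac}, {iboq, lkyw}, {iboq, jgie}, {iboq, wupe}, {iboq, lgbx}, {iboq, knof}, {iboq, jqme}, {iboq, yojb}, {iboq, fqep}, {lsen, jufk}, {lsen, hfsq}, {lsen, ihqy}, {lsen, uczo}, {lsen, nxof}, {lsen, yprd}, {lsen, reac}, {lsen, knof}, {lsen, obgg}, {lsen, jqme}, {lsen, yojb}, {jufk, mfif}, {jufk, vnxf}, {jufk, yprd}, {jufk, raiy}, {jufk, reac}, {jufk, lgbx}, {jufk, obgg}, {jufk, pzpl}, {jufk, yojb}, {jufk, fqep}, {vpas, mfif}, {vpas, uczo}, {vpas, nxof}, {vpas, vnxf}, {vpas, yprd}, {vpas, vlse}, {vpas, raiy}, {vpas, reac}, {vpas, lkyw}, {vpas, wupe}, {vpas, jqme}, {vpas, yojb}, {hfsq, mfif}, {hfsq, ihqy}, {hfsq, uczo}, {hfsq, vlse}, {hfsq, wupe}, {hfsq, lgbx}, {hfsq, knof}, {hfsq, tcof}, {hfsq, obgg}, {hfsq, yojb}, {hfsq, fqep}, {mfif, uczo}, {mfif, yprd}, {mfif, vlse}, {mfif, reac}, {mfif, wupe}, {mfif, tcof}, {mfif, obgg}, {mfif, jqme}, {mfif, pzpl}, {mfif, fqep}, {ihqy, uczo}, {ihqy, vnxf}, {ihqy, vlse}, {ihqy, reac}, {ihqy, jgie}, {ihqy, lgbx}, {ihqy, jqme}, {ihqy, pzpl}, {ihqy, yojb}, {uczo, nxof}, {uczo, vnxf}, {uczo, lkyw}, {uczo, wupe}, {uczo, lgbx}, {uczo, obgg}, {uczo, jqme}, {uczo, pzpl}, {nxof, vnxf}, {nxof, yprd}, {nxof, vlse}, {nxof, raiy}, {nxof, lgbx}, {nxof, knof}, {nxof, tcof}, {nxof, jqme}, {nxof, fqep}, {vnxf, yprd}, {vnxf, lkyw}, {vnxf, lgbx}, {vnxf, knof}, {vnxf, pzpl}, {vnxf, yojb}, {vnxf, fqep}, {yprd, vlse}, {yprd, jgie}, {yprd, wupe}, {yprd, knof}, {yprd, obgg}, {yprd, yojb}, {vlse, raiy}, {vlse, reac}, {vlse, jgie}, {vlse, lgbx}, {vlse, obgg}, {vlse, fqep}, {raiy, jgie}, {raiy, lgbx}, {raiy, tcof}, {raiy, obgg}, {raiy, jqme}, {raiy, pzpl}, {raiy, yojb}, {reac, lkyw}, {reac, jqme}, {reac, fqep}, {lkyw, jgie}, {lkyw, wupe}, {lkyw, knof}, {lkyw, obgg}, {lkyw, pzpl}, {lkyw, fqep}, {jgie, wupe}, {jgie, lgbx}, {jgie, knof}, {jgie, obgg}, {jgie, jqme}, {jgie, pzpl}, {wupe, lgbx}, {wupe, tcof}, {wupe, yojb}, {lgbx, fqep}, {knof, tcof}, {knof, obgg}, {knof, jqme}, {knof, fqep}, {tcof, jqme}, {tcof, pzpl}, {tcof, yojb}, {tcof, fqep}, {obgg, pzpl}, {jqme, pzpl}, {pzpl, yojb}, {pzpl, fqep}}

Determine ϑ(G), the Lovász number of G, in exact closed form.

deg(vpas) = 14; N(vpas) = {kslg, iboq, mfif, uczo, nxof, vnxf, yprd, vlse, raiy, reac, lkyw, wupe, jqme, yojb}.
N(mfif) = {rddr, jufk, vpas, hfsq, uczo, yprd, vlse, reac, wupe, tcof, obgg, jqme, pzpl, fqep}, |N(mfif)| = 14.
Vertex dcdv has 14 neighbors: xbws, lsen, ihqy, nxof, yprd, vlse, reac, lkyw, jgie, wupe, tcof, pzpl, yojb, fqep.
deg(jgie) = 14; N(jgie) = {rddr, dcdv, iboq, ihqy, yprd, vlse, raiy, lkyw, wupe, lgbx, knof, obgg, jqme, pzpl}.
deg(v) = 14 for all v (|V|=29); SR(29,14,6,7) — a Paley graph.
Distinct eigenvalues (to 4 d.p.): [14.0, 2.1926, -3.1926].
Lovász (edge-transitive): ϑ = −29·(-sqrt(29)/2 - 1/2)/((14)−(-sqrt(29)/2 - 1/2)) = sqrt(29).
Numerically 5.38516.

sqrt(29)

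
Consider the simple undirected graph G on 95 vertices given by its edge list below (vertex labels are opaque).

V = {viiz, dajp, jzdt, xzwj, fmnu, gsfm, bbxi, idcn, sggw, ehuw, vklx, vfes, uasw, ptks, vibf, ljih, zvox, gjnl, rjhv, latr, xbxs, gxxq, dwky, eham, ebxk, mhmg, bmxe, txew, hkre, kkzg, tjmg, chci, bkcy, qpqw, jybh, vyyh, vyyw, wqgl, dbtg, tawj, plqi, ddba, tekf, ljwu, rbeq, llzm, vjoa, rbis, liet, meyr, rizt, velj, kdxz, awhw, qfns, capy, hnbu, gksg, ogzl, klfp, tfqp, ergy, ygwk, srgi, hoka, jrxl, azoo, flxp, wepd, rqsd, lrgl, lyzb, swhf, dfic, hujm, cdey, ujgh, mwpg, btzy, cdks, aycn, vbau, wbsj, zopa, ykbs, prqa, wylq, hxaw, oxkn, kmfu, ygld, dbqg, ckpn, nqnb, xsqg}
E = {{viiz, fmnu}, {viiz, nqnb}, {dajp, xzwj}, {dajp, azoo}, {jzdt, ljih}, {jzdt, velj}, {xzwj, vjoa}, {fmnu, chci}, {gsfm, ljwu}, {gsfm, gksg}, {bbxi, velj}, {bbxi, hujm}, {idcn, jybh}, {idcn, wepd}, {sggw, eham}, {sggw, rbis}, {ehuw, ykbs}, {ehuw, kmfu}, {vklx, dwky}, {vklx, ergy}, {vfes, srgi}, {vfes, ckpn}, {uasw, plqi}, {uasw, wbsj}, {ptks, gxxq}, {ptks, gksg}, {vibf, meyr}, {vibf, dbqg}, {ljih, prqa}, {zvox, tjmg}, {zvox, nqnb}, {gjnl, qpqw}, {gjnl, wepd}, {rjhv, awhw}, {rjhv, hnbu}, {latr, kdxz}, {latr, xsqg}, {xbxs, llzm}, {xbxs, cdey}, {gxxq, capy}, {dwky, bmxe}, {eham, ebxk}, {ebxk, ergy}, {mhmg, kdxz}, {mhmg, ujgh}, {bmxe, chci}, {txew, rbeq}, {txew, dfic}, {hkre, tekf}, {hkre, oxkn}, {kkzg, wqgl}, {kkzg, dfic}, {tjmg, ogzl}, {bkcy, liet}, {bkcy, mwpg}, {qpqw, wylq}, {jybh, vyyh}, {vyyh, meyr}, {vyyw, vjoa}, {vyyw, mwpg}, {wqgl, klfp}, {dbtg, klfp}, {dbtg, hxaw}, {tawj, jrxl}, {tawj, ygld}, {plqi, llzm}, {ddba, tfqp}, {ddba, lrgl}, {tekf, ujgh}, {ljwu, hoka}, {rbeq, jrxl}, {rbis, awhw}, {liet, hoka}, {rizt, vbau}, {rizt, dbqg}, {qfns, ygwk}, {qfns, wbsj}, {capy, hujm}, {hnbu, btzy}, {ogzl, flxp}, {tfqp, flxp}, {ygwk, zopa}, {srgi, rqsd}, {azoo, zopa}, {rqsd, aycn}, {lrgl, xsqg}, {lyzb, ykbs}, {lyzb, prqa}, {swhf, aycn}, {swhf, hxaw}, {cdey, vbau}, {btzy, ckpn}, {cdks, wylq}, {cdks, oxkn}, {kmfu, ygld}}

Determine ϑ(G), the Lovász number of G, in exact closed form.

Vertex ujgh has 2 neighbors: mhmg, tekf.
N(ljwu) = {gsfm, hoka}, |N(ljwu)| = 2.
Vertex jybh has 2 neighbors: idcn, vyyh.
N(kmfu) = {ehuw, ygld}, |N(kmfu)| = 2.
Every vertex has degree 2 (N=95); the odd cycle C_{95}.
The 48 distinct eigenvalues: [2.0, 1.995627, 1.982528, 1.96076, 1.930418, 1.891634, 1.84458, 1.789459, 1.726513, 1.656018, 1.578281, 1.493643, 1.402474, 1.305172, 1.202162, 1.093896, 0.980847, 0.863509, 0.742394, 0.618034, 0.490971, 0.361761, 0.230969, 0.099168, -0.033068, -0.165159, -0.296527, -0.426599, -0.554806, -0.680586, -0.803391, -0.922682, -1.037939, -1.148657, -1.254353, -1.354563, -1.44885, -1.536802, -1.618034, -1.692191, -1.758948, -1.818013, -1.869129, -1.912072, -1.946653, -1.972723, -1.990166, -1.998907].
ϑ = −N·λ_min/(λ_max−λ_min) = −95·(-2*cos(pi/95))/(2−(-2*cos(pi/95))) = 95*cos(pi/95)/(cos(pi/95) + 1).
= 47.4870113… (decimal).
Lovász sandwich 47 ≤ 95*cos(pi/95)/(cos(pi/95) + 1) ≤ 48: both strict.

95*cos(pi/95)/(cos(pi/95) + 1)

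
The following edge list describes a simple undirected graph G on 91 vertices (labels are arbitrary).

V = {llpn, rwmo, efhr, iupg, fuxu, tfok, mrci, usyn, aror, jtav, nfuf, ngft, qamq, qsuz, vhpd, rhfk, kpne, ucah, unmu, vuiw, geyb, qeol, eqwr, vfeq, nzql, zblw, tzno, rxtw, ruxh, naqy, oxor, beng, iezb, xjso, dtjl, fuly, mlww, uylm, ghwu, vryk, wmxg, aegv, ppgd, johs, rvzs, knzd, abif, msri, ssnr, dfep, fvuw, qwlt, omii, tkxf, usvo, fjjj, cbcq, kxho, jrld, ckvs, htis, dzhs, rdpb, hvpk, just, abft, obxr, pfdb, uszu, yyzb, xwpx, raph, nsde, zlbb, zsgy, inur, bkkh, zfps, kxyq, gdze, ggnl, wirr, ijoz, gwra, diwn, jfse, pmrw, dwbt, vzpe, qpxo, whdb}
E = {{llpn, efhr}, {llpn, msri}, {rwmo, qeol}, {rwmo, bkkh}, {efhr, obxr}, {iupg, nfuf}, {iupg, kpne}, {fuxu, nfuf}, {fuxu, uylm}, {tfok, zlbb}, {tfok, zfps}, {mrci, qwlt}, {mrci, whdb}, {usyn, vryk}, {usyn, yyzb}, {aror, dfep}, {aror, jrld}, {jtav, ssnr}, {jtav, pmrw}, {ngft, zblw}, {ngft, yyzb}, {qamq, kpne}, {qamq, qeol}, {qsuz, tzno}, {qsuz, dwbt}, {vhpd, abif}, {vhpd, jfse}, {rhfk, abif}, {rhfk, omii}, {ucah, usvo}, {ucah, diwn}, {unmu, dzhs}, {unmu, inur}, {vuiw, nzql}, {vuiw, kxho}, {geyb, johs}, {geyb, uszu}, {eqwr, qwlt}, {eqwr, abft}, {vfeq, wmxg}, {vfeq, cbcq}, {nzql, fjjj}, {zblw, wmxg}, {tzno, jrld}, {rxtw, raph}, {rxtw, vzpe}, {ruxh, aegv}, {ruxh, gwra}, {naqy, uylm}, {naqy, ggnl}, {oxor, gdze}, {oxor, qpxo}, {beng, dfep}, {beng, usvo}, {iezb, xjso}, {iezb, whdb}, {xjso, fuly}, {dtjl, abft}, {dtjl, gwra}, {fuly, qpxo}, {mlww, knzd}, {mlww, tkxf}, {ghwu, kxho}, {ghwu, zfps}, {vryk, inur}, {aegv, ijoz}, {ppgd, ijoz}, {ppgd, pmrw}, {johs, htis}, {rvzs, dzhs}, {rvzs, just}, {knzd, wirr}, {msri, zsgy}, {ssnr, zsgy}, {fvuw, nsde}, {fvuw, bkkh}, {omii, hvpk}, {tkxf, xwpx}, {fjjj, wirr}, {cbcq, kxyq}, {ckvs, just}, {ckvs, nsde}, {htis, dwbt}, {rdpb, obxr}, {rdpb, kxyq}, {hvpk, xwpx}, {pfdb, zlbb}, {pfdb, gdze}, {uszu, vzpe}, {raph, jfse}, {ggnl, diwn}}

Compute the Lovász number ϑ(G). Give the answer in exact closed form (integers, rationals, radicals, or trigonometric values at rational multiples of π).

Vertex msri has 2 neighbors: llpn, zsgy.
deg(fvuw) = 2; N(fvuw) = {nsde, bkkh}.
N(efhr) = {llpn, obxr}, |N(efhr)| = 2.
Vertex ckvs has 2 neighbors: just, nsde.
deg(v) = 2 for all v (|V|=91); a single 91-cycle (edge-transitive).
The 46 distinct eigenvalues: [2.0, 1.995, 1.981, 1.957, 1.924, 1.882, 1.831, 1.771, 1.703, 1.626, 1.542, 1.45, 1.352, 1.247, 1.136, 1.02, 0.899, 0.773, 0.644, 0.512, 0.377, 0.241, 0.104, -0.035, -0.172, -0.309, -0.445, -0.579, -0.709, -0.837, -0.96, -1.079, -1.192, -1.3, -1.402, -1.497, -1.585, -1.665, -1.738, -1.802, -1.858, -1.904, -1.942, -1.97, -1.989, -1.999].
With N=91: ϑ(G) = 91·(-(-1)*2*cos(pi/91))/(2−(-2*cos(pi/91))) = 91*cos(pi/91)/(cos(pi/91) + 1).
= 45.4864… (decimal).
45 ≤ 91*cos(pi/91)/(cos(pi/91) + 1) ≤ 46: both strict.

91*cos(pi/91)/(cos(pi/91) + 1)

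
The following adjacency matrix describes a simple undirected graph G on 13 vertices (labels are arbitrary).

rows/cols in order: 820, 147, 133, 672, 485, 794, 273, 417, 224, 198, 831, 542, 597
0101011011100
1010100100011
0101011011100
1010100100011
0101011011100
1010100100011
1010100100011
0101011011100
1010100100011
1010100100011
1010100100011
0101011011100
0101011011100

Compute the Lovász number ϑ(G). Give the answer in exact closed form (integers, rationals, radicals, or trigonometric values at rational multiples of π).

deg(831) = 6; N(831) = {820, 133, 485, 417, 542, 597}.
deg(417) = 7; N(417) = {147, 672, 794, 273, 224, 198, 831}.
deg(794) = 6; N(794) = {820, 133, 485, 417, 542, 597}.
Vertex 542 has 7 neighbors: 147, 672, 794, 273, 224, 198, 831.
G = K_{7,6}: α = 7 = χ(Ḡ), so ϑ = 7.
ϑ(G) ≈ 7.000000000.
α=7, χ(Ḡ)=7; ϑ=7 lies between (collapsed).

7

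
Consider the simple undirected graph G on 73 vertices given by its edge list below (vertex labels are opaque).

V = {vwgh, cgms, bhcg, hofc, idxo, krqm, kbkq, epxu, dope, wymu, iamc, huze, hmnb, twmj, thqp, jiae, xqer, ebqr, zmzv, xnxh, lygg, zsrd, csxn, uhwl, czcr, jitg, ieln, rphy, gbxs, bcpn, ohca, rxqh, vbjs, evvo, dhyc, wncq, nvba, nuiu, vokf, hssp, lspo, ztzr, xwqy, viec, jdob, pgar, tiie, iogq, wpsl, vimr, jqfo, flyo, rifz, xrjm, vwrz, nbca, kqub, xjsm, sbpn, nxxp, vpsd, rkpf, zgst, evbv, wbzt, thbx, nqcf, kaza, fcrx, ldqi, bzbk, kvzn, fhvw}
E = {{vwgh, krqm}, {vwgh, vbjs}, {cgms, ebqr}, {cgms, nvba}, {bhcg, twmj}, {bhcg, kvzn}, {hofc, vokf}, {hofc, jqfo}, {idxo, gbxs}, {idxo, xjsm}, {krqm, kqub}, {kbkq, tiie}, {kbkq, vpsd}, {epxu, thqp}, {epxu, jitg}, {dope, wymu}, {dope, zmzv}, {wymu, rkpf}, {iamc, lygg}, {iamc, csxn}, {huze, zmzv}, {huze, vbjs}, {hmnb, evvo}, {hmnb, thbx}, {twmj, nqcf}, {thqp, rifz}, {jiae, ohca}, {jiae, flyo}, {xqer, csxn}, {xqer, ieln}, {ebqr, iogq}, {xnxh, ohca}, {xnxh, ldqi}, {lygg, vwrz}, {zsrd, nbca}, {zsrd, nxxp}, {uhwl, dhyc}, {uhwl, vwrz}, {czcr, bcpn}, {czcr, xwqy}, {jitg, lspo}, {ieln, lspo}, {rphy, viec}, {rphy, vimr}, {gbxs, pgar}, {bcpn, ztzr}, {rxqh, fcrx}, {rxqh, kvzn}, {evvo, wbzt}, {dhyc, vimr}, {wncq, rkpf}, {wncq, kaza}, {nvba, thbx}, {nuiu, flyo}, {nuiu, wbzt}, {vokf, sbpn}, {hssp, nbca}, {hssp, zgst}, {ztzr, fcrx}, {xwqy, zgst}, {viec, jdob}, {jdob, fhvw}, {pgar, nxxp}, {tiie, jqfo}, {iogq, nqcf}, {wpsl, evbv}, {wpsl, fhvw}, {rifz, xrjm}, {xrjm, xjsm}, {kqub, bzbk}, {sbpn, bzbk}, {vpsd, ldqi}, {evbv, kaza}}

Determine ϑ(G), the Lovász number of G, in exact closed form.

73*cos(pi/73)/(cos(pi/73) + 1)

N(rxqh) = {fcrx, kvzn}, |N(rxqh)| = 2.
N(uhwl) = {dhyc, vwrz}, |N(uhwl)| = 2.
deg(xqer) = 2; N(xqer) = {csxn, ieln}.
N(tiie) = {kbkq, jqfo}, |N(tiie)| = 2.
Every vertex has degree 2 (N=73); this is C_{73}, the 73-cycle.
The 37 distinct eigenvalues: [2.0, 1.992596, 1.97044, 1.933696, 1.882635, 1.817635, 1.739179, 1.647846, 1.544313, 1.429347, 1.303798, 1.168596, 1.024743, 0.873302, 0.715396, 0.552194, 0.384903, 0.214763, 0.043032, -0.129017, -0.300111, -0.468983, -0.634383, -0.795086, -0.949902, -1.097686, -1.237343, -1.367839, -1.488208, -1.597559, -1.695082, -1.780055, -1.85185, -1.909934, -1.953877, -1.983355, -1.998148].
−73·(-2*cos(pi/73)) / ((2)−(-2*cos(pi/73))) = 73*cos(pi/73)/(cos(pi/73) + 1) = ϑ(G).
Numerically 36.483094774.
36 ≤ 73*cos(pi/73)/(cos(pi/73) + 1) ≤ 37: both strict.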